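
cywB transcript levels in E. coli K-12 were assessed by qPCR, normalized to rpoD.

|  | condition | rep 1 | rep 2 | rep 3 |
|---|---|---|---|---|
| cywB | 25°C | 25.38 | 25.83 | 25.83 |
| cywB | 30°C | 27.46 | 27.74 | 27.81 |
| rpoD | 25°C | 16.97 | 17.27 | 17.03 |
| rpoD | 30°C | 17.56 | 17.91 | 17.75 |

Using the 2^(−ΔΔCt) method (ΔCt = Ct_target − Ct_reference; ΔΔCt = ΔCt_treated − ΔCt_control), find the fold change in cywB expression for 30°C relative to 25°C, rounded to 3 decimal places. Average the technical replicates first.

Mean Ct: cywB 25°C 25.680; cywB 30°C 27.670; rpoD 25°C 17.090; rpoD 30°C 17.740
ΔCt(25°C) = 25.680 − 17.090 = 8.590
ΔCt(30°C) = 27.670 − 17.740 = 9.930
ΔΔCt = 9.930 − 8.590 = 1.340
Fold change = 2^(−1.340) = 0.3950

0.395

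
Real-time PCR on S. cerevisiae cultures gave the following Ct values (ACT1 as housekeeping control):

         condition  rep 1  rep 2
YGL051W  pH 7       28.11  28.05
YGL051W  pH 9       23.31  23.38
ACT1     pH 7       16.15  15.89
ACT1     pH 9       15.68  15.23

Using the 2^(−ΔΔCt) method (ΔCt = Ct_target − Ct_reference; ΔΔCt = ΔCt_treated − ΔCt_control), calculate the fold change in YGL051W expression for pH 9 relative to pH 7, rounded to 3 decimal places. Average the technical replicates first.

18.001

Mean Ct: YGL051W pH 7 28.080; YGL051W pH 9 23.345; ACT1 pH 7 16.020; ACT1 pH 9 15.455
ΔCt(pH 7) = 28.080 − 16.020 = 12.060
ΔCt(pH 9) = 23.345 − 15.455 = 7.890
ΔΔCt = 7.890 − 12.060 = -4.170
Fold change = 2^(−(-4.170)) = 2^4.170 = 18.0009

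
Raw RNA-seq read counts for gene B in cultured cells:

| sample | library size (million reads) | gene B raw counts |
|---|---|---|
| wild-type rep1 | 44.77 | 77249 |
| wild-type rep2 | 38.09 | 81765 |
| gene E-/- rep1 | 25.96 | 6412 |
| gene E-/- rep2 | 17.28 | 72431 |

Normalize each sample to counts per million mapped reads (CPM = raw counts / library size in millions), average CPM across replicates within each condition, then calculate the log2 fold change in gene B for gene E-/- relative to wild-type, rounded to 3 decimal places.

0.197

CPM(wild-type rep1) = 77249 / 44.77 = 1725.4635
CPM(wild-type rep2) = 81765 / 38.09 = 2146.6264
CPM(gene E-/- rep1) = 6412 / 25.96 = 246.9954
CPM(gene E-/- rep2) = 72431 / 17.28 = 4191.6088
mean CPM(wild-type) = 1936.0449; mean CPM(gene E-/-) = 2219.3021
Fold change = 2219.3021 / 1936.0449 = 1.14631
log2(1.14631) = 0.1970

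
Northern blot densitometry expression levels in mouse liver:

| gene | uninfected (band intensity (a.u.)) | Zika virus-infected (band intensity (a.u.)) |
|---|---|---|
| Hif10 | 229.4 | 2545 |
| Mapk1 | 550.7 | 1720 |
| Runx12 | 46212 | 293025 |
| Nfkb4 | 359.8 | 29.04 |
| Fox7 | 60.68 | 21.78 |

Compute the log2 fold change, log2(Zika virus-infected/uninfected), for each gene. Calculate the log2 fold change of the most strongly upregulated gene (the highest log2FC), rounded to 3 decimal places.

3.472

log2(2545/229.4) = 3.472  (Hif10)
log2(1720/550.7) = 1.643  (Mapk1)
log2(293025/46212) = 2.665  (Runx12)
log2(29.04/359.8) = -3.631  (Nfkb4)
log2(21.78/60.68) = -1.478  (Fox7)
Hif10 is most strongly upregulated.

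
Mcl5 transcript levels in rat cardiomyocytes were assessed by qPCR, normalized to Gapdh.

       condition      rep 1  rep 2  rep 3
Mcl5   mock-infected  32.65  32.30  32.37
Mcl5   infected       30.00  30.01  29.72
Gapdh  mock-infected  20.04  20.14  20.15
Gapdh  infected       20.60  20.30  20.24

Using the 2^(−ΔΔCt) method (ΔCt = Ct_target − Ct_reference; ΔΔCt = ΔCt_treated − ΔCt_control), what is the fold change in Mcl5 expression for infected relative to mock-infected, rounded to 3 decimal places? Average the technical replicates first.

Mean Ct: Mcl5 mock-infected 32.440; Mcl5 infected 29.910; Gapdh mock-infected 20.110; Gapdh infected 20.380
ΔCt(mock-infected) = 32.440 − 20.110 = 12.330
ΔCt(infected) = 29.910 − 20.380 = 9.530
ΔΔCt = 9.530 − 12.330 = -2.800
Fold change = 2^(−(-2.800)) = 2^2.800 = 6.9644

6.964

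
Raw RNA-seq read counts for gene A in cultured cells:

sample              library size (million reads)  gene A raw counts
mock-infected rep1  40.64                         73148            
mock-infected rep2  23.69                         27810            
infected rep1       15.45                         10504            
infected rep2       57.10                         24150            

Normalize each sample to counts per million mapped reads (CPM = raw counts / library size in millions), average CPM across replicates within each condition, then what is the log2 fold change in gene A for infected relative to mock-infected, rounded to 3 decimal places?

-1.431

CPM(mock-infected rep1) = 73148 / 40.64 = 1799.9016
CPM(mock-infected rep2) = 27810 / 23.69 = 1173.9130
CPM(infected rep1) = 10504 / 15.45 = 679.8706
CPM(infected rep2) = 24150 / 57.10 = 422.9422
mean CPM(mock-infected) = 1486.9073; mean CPM(infected) = 551.4064
Fold change = 551.4064 / 1486.9073 = 0.37084
log2(0.37084) = -1.4311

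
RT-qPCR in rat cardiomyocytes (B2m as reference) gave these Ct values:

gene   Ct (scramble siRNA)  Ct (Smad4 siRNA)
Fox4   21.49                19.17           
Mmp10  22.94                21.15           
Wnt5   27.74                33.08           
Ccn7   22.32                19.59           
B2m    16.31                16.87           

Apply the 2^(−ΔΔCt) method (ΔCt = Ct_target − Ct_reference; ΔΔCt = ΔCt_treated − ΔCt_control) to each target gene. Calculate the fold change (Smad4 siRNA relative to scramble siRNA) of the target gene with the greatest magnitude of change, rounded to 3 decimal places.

0.036

Fox4: ΔΔCt = (19.17−16.87) − (21.49−16.31) = 2.30 − 5.18 = -2.88; fold change = 2^2.88 = 7.362
Mmp10: ΔΔCt = (21.15−16.87) − (22.94−16.31) = 4.28 − 6.63 = -2.35; fold change = 2^2.35 = 5.098
Wnt5: ΔΔCt = (33.08−16.87) − (27.74−16.31) = 16.21 − 11.43 = 4.78; fold change = 2^-4.78 = 0.036
Ccn7: ΔΔCt = (19.59−16.87) − (22.32−16.31) = 2.72 − 6.01 = -3.29; fold change = 2^3.29 = 9.781
Wnt5 has the largest |ΔΔCt| = 4.78.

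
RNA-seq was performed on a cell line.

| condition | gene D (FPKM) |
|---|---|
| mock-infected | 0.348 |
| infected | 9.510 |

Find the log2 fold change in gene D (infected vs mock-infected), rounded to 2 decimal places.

4.77

Fold change = 9.510 / 0.348 = 27.3276
log2(27.3276) = 4.772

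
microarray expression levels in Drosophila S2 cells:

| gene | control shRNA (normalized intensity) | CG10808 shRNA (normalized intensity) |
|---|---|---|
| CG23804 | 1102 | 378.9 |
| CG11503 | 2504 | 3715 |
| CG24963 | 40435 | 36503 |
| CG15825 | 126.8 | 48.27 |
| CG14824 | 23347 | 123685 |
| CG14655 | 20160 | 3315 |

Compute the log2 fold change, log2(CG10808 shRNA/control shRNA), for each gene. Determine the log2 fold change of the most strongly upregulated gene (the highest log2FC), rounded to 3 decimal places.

2.405

log2(378.9/1102) = -1.540  (CG23804)
log2(3715/2504) = 0.569  (CG11503)
log2(36503/40435) = -0.148  (CG24963)
log2(48.27/126.8) = -1.393  (CG15825)
log2(123685/23347) = 2.405  (CG14824)
log2(3315/20160) = -2.604  (CG14655)
CG14824 is most strongly upregulated.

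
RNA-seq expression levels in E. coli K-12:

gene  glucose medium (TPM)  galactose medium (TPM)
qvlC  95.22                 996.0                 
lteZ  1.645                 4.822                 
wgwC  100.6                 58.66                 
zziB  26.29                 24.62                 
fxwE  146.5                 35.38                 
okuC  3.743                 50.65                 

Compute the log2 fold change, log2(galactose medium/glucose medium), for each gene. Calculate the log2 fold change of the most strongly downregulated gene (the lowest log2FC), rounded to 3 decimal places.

log2(996.0/95.22) = 3.387  (qvlC)
log2(4.822/1.645) = 1.552  (lteZ)
log2(58.66/100.6) = -0.778  (wgwC)
log2(24.62/26.29) = -0.095  (zziB)
log2(35.38/146.5) = -2.050  (fxwE)
log2(50.65/3.743) = 3.758  (okuC)
fxwE is most strongly downregulated.

-2.050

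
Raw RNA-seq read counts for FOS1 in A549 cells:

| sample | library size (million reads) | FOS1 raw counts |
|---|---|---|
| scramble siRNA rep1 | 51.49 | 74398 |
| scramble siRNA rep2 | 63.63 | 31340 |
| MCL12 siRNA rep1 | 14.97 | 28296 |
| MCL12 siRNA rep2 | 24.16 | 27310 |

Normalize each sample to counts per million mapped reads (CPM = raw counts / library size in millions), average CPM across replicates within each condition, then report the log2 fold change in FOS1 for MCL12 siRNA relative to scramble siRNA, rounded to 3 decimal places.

CPM(scramble siRNA rep1) = 74398 / 51.49 = 1444.9019
CPM(scramble siRNA rep2) = 31340 / 63.63 = 492.5350
CPM(MCL12 siRNA rep1) = 28296 / 14.97 = 1890.1804
CPM(MCL12 siRNA rep2) = 27310 / 24.16 = 1130.3808
mean CPM(scramble siRNA) = 968.7184; mean CPM(MCL12 siRNA) = 1510.2806
Fold change = 1510.2806 / 968.7184 = 1.55905
log2(1.55905) = 0.6407

0.641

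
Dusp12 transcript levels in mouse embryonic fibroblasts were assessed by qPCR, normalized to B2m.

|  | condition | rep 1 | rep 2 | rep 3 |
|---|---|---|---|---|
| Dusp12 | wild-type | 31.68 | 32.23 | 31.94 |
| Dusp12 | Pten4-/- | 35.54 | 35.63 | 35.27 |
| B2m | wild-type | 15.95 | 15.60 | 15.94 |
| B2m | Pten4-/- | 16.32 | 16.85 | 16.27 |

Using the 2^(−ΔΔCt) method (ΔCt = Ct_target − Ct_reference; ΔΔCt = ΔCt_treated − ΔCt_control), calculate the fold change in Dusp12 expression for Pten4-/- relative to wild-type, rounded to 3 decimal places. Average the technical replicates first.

0.136

Mean Ct: Dusp12 wild-type 31.950; Dusp12 Pten4-/- 35.480; B2m wild-type 15.830; B2m Pten4-/- 16.480
ΔCt(wild-type) = 31.950 − 15.830 = 16.120
ΔCt(Pten4-/-) = 35.480 − 16.480 = 19.000
ΔΔCt = 19.000 − 16.120 = 2.880
Fold change = 2^(−2.880) = 0.1358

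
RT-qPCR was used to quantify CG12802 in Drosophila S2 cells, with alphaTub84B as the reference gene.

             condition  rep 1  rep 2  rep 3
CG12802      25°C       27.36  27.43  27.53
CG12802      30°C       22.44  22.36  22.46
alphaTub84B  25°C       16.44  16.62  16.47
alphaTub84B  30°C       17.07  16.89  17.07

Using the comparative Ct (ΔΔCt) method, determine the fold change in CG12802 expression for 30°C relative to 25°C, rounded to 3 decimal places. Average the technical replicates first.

Mean Ct: CG12802 25°C 27.440; CG12802 30°C 22.420; alphaTub84B 25°C 16.510; alphaTub84B 30°C 17.010
ΔCt(25°C) = 27.440 − 16.510 = 10.930
ΔCt(30°C) = 22.420 − 17.010 = 5.410
ΔΔCt = 5.410 − 10.930 = -5.520
Fold change = 2^(−(-5.520)) = 2^5.520 = 45.8866

45.887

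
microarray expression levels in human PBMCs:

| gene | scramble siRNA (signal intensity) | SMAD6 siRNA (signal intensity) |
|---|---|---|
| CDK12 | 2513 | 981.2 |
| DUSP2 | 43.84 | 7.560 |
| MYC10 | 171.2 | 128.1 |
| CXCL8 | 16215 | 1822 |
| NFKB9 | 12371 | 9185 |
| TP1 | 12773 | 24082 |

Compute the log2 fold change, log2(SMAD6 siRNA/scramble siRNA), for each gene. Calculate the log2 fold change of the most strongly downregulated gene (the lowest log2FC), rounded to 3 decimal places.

log2(981.2/2513) = -1.357  (CDK12)
log2(7.560/43.84) = -2.536  (DUSP2)
log2(128.1/171.2) = -0.418  (MYC10)
log2(1822/16215) = -3.154  (CXCL8)
log2(9185/12371) = -0.430  (NFKB9)
log2(24082/12773) = 0.915  (TP1)
CXCL8 is most strongly downregulated.

-3.154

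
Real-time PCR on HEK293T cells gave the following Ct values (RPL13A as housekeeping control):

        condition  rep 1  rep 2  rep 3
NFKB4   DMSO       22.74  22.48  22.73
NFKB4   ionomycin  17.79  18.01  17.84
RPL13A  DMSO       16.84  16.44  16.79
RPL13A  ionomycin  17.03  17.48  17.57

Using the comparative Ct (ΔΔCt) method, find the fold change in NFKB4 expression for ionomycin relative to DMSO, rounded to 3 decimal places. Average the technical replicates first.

Mean Ct: NFKB4 DMSO 22.650; NFKB4 ionomycin 17.880; RPL13A DMSO 16.690; RPL13A ionomycin 17.360
ΔCt(DMSO) = 22.650 − 16.690 = 5.960
ΔCt(ionomycin) = 17.880 − 17.360 = 0.520
ΔΔCt = 0.520 − 5.960 = -5.440
Fold change = 2^(−(-5.440)) = 2^5.440 = 43.4113

43.411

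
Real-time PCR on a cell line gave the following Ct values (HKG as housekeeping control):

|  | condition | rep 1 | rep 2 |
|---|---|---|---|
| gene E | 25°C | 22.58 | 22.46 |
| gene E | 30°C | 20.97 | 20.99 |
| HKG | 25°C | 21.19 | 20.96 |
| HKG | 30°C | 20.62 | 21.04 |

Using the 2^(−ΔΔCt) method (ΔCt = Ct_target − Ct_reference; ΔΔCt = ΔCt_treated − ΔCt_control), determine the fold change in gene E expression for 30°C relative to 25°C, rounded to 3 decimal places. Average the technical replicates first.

2.454

Mean Ct: gene E 25°C 22.520; gene E 30°C 20.980; HKG 25°C 21.075; HKG 30°C 20.830
ΔCt(25°C) = 22.520 − 21.075 = 1.445
ΔCt(30°C) = 20.980 − 20.830 = 0.150
ΔΔCt = 0.150 − 1.445 = -1.295
Fold change = 2^(−(-1.295)) = 2^1.295 = 2.4538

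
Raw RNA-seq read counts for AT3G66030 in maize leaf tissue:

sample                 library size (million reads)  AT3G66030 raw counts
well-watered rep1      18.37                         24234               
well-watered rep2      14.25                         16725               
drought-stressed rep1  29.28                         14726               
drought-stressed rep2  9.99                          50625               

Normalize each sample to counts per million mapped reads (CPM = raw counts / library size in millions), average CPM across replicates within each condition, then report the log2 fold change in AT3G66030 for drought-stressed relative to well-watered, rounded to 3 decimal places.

1.160

CPM(well-watered rep1) = 24234 / 18.37 = 1319.2161
CPM(well-watered rep2) = 16725 / 14.25 = 1173.6842
CPM(drought-stressed rep1) = 14726 / 29.28 = 502.9372
CPM(drought-stressed rep2) = 50625 / 9.99 = 5067.5676
mean CPM(well-watered) = 1246.4502; mean CPM(drought-stressed) = 2785.2524
Fold change = 2785.2524 / 1246.4502 = 2.23455
log2(2.23455) = 1.1600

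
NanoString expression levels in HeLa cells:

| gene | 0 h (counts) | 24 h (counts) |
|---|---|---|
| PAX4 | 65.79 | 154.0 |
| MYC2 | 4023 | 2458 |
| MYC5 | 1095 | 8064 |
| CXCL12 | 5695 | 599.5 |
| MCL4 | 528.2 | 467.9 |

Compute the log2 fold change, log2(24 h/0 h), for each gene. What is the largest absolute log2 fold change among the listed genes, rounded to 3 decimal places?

log2(154.0/65.79) = 1.227  (PAX4)
log2(2458/4023) = -0.711  (MYC2)
log2(8064/1095) = 2.881  (MYC5)
log2(599.5/5695) = -3.248  (CXCL12)
log2(467.9/528.2) = -0.175  (MCL4)
The largest magnitude belongs to CXCL12.

3.248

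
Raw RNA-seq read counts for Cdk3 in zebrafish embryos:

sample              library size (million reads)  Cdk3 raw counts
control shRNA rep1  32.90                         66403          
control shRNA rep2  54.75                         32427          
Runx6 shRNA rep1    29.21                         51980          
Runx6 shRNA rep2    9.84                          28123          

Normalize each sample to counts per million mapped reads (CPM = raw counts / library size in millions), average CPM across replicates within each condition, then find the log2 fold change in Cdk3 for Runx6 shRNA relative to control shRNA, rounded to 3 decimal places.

0.829

CPM(control shRNA rep1) = 66403 / 32.90 = 2018.3283
CPM(control shRNA rep2) = 32427 / 54.75 = 592.2740
CPM(Runx6 shRNA rep1) = 51980 / 29.21 = 1779.5276
CPM(Runx6 shRNA rep2) = 28123 / 9.84 = 2858.0285
mean CPM(control shRNA) = 1305.3011; mean CPM(Runx6 shRNA) = 2318.7780
Fold change = 2318.7780 / 1305.3011 = 1.77643
log2(1.77643) = 0.8290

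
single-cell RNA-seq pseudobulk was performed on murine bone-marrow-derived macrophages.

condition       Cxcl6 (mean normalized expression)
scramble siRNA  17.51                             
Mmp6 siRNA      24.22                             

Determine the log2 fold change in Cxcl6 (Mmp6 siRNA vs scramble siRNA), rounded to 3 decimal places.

0.468

Fold change = 24.22 / 17.51 = 1.3832
log2(1.3832) = 0.4680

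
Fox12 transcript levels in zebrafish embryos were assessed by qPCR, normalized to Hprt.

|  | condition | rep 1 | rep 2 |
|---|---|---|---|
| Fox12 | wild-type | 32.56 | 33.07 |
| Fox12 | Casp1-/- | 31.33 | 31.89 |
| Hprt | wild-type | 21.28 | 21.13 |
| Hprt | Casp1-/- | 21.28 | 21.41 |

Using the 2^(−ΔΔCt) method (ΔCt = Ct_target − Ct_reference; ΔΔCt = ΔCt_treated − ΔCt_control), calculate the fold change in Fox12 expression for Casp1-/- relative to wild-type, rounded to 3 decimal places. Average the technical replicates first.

Mean Ct: Fox12 wild-type 32.815; Fox12 Casp1-/- 31.610; Hprt wild-type 21.205; Hprt Casp1-/- 21.345
ΔCt(wild-type) = 32.815 − 21.205 = 11.610
ΔCt(Casp1-/-) = 31.610 − 21.345 = 10.265
ΔΔCt = 10.265 − 11.610 = -1.345
Fold change = 2^(−(-1.345)) = 2^1.345 = 2.5403

2.540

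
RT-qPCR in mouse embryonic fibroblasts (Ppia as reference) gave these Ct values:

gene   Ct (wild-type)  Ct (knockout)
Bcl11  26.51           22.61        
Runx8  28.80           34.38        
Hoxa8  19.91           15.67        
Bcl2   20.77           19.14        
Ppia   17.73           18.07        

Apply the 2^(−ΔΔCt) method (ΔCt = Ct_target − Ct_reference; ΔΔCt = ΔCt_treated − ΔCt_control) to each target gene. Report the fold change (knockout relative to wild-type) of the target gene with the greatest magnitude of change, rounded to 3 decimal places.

0.026

Bcl11: ΔΔCt = (22.61−18.07) − (26.51−17.73) = 4.54 − 8.78 = -4.24; fold change = 2^4.24 = 18.896
Runx8: ΔΔCt = (34.38−18.07) − (28.80−17.73) = 16.31 − 11.07 = 5.24; fold change = 2^-5.24 = 0.026
Hoxa8: ΔΔCt = (15.67−18.07) − (19.91−17.73) = -2.40 − 2.18 = -4.58; fold change = 2^4.58 = 23.918
Bcl2: ΔΔCt = (19.14−18.07) − (20.77−17.73) = 1.07 − 3.04 = -1.97; fold change = 2^1.97 = 3.918
Runx8 has the largest |ΔΔCt| = 5.24.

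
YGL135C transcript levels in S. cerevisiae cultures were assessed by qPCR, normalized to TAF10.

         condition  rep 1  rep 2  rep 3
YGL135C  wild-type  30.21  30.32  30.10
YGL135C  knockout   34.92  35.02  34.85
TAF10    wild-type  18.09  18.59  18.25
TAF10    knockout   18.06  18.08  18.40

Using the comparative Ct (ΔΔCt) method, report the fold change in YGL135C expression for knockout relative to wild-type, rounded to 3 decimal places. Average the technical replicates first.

Mean Ct: YGL135C wild-type 30.210; YGL135C knockout 34.930; TAF10 wild-type 18.310; TAF10 knockout 18.180
ΔCt(wild-type) = 30.210 − 18.310 = 11.900
ΔCt(knockout) = 34.930 − 18.180 = 16.750
ΔΔCt = 16.750 − 11.900 = 4.850
Fold change = 2^(−4.850) = 0.0347

0.035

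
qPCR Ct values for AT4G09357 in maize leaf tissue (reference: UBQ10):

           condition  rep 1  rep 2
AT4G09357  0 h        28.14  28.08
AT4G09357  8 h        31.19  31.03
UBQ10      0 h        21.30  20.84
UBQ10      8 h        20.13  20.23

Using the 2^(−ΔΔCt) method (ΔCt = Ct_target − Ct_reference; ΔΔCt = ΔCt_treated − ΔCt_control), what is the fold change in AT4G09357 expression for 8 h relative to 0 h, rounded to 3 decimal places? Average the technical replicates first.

0.067

Mean Ct: AT4G09357 0 h 28.110; AT4G09357 8 h 31.110; UBQ10 0 h 21.070; UBQ10 8 h 20.180
ΔCt(0 h) = 28.110 − 21.070 = 7.040
ΔCt(8 h) = 31.110 − 20.180 = 10.930
ΔΔCt = 10.930 − 7.040 = 3.890
Fold change = 2^(−3.890) = 0.0675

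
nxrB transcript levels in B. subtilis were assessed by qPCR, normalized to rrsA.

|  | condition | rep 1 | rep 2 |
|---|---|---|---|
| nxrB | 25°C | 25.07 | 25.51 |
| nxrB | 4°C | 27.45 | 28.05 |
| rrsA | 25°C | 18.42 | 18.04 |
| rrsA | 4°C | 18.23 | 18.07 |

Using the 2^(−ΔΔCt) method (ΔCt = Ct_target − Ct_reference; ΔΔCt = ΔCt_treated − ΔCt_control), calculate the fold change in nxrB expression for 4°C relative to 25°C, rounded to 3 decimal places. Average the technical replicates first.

0.172

Mean Ct: nxrB 25°C 25.290; nxrB 4°C 27.750; rrsA 25°C 18.230; rrsA 4°C 18.150
ΔCt(25°C) = 25.290 − 18.230 = 7.060
ΔCt(4°C) = 27.750 − 18.150 = 9.600
ΔΔCt = 9.600 − 7.060 = 2.540
Fold change = 2^(−2.540) = 0.1719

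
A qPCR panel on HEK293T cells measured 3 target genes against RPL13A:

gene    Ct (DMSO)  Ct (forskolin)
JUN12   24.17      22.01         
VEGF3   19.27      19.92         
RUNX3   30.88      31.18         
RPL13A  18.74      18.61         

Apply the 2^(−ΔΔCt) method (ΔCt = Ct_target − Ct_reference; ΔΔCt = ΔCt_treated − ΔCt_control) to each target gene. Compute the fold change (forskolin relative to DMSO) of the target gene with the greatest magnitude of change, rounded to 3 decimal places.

4.084

JUN12: ΔΔCt = (22.01−18.61) − (24.17−18.74) = 3.40 − 5.43 = -2.03; fold change = 2^2.03 = 4.084
VEGF3: ΔΔCt = (19.92−18.61) − (19.27−18.74) = 1.31 − 0.53 = 0.78; fold change = 2^-0.78 = 0.582
RUNX3: ΔΔCt = (31.18−18.61) − (30.88−18.74) = 12.57 − 12.14 = 0.43; fold change = 2^-0.43 = 0.742
JUN12 has the largest |ΔΔCt| = 2.03.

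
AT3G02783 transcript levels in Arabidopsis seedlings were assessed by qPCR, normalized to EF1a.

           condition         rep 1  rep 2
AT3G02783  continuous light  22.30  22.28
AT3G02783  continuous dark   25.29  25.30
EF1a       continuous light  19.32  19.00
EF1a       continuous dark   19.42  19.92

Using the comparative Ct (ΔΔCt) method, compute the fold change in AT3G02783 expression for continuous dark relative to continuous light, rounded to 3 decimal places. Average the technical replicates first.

Mean Ct: AT3G02783 continuous light 22.290; AT3G02783 continuous dark 25.295; EF1a continuous light 19.160; EF1a continuous dark 19.670
ΔCt(continuous light) = 22.290 − 19.160 = 3.130
ΔCt(continuous dark) = 25.295 − 19.670 = 5.625
ΔΔCt = 5.625 − 3.130 = 2.495
Fold change = 2^(−2.495) = 0.1774

0.177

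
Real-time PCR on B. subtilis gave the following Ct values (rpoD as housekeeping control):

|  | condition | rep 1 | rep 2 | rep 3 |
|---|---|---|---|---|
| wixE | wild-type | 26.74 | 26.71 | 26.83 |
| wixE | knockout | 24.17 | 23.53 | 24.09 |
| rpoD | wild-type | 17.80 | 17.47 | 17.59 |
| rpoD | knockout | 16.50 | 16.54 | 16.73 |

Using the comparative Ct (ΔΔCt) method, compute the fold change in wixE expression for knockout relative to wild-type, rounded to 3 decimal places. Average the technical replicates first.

Mean Ct: wixE wild-type 26.760; wixE knockout 23.930; rpoD wild-type 17.620; rpoD knockout 16.590
ΔCt(wild-type) = 26.760 − 17.620 = 9.140
ΔCt(knockout) = 23.930 − 16.590 = 7.340
ΔΔCt = 7.340 − 9.140 = -1.800
Fold change = 2^(−(-1.800)) = 2^1.800 = 3.4822

3.482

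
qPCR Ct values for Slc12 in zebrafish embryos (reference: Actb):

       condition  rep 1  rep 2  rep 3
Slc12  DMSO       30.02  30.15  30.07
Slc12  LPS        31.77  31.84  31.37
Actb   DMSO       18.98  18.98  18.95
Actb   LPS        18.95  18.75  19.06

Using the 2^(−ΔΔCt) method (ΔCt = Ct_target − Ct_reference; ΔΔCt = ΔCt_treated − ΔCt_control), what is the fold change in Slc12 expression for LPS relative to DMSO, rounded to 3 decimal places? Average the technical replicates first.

0.323

Mean Ct: Slc12 DMSO 30.080; Slc12 LPS 31.660; Actb DMSO 18.970; Actb LPS 18.920
ΔCt(DMSO) = 30.080 − 18.970 = 11.110
ΔCt(LPS) = 31.660 − 18.920 = 12.740
ΔΔCt = 12.740 − 11.110 = 1.630
Fold change = 2^(−1.630) = 0.3231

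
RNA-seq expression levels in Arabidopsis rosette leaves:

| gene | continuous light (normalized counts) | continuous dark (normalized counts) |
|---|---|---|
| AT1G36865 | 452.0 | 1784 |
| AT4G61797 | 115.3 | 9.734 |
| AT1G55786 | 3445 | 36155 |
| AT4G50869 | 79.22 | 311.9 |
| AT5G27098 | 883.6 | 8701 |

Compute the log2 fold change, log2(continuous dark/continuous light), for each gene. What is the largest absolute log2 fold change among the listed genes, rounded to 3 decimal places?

log2(1784/452.0) = 1.981  (AT1G36865)
log2(9.734/115.3) = -3.566  (AT4G61797)
log2(36155/3445) = 3.392  (AT1G55786)
log2(311.9/79.22) = 1.977  (AT4G50869)
log2(8701/883.6) = 3.300  (AT5G27098)
The largest magnitude belongs to AT4G61797.

3.566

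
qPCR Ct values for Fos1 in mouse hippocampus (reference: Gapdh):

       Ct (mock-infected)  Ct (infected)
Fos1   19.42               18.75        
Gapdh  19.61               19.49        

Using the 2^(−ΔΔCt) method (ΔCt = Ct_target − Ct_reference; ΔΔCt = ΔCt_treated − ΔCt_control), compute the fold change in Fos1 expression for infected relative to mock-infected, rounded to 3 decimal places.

1.464

ΔCt(mock-infected) = 19.420 − 19.610 = -0.190
ΔCt(infected) = 18.750 − 19.490 = -0.740
ΔΔCt = -0.740 − (-0.190) = -0.550
Fold change = 2^(−(-0.550)) = 2^0.550 = 1.4641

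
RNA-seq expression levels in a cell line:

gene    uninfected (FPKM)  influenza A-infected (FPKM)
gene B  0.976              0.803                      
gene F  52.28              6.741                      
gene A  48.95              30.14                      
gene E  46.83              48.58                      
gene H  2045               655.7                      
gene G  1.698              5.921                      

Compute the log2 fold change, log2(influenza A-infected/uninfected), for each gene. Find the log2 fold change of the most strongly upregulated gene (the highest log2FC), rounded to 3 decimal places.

1.802

log2(0.803/0.976) = -0.281  (gene B)
log2(6.741/52.28) = -2.955  (gene F)
log2(30.14/48.95) = -0.700  (gene A)
log2(48.58/46.83) = 0.053  (gene E)
log2(655.7/2045) = -1.641  (gene H)
log2(5.921/1.698) = 1.802  (gene G)
gene G is most strongly upregulated.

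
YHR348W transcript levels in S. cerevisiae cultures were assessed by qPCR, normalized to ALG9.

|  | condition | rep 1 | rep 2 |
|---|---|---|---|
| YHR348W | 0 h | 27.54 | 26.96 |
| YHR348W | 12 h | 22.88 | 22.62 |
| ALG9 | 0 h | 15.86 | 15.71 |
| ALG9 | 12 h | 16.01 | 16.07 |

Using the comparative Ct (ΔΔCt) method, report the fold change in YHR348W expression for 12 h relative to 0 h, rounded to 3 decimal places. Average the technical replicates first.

27.002

Mean Ct: YHR348W 0 h 27.250; YHR348W 12 h 22.750; ALG9 0 h 15.785; ALG9 12 h 16.040
ΔCt(0 h) = 27.250 − 15.785 = 11.465
ΔCt(12 h) = 22.750 − 16.040 = 6.710
ΔΔCt = 6.710 − 11.465 = -4.755
Fold change = 2^(−(-4.755)) = 2^4.755 = 27.0021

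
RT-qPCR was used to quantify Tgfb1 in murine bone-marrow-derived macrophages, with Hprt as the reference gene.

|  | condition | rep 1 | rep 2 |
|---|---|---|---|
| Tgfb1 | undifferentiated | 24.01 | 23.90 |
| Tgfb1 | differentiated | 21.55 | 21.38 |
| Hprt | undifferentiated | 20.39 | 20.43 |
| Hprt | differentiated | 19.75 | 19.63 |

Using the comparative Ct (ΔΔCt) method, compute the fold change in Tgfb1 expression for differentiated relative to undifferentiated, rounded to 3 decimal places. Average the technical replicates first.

Mean Ct: Tgfb1 undifferentiated 23.955; Tgfb1 differentiated 21.465; Hprt undifferentiated 20.410; Hprt differentiated 19.690
ΔCt(undifferentiated) = 23.955 − 20.410 = 3.545
ΔCt(differentiated) = 21.465 − 19.690 = 1.775
ΔΔCt = 1.775 − 3.545 = -1.770
Fold change = 2^(−(-1.770)) = 2^1.770 = 3.4105

3.411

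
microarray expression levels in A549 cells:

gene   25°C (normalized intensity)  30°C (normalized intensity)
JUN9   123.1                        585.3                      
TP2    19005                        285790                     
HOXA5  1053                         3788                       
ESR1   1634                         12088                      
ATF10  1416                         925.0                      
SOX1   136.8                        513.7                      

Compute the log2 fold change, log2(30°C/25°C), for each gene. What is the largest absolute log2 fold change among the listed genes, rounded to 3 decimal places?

3.911

log2(585.3/123.1) = 2.249  (JUN9)
log2(285790/19005) = 3.911  (TP2)
log2(3788/1053) = 1.847  (HOXA5)
log2(12088/1634) = 2.887  (ESR1)
log2(925.0/1416) = -0.614  (ATF10)
log2(513.7/136.8) = 1.909  (SOX1)
The largest magnitude belongs to TP2.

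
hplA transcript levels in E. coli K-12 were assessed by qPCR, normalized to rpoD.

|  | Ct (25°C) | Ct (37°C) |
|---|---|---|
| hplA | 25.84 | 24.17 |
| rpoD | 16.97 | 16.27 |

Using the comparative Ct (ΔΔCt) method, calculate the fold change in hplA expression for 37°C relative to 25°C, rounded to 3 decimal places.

ΔCt(25°C) = 25.840 − 16.970 = 8.870
ΔCt(37°C) = 24.170 − 16.270 = 7.900
ΔΔCt = 7.900 − 8.870 = -0.970
Fold change = 2^(−(-0.970)) = 2^0.970 = 1.9588

1.959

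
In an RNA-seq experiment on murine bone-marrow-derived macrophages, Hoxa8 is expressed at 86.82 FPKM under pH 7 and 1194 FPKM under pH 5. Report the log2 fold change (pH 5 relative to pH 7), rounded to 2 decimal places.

Fold change = 1194 / 86.82 = 13.7526
log2(13.7526) = 3.782

3.78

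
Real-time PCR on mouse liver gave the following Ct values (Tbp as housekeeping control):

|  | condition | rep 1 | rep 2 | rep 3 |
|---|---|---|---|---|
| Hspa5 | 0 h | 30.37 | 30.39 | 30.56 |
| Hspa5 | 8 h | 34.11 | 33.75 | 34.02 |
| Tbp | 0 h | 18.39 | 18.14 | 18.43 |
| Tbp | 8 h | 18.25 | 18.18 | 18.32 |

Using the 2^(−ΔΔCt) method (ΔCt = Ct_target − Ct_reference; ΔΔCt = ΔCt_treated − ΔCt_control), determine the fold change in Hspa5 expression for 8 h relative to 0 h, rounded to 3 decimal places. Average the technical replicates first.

0.083

Mean Ct: Hspa5 0 h 30.440; Hspa5 8 h 33.960; Tbp 0 h 18.320; Tbp 8 h 18.250
ΔCt(0 h) = 30.440 − 18.320 = 12.120
ΔCt(8 h) = 33.960 − 18.250 = 15.710
ΔΔCt = 15.710 − 12.120 = 3.590
Fold change = 2^(−3.590) = 0.0830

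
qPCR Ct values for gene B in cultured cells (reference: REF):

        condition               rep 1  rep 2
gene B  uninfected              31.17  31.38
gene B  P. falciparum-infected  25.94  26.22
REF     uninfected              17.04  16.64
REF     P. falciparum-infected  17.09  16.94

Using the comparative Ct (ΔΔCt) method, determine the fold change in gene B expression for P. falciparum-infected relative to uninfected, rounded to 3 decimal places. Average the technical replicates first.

Mean Ct: gene B uninfected 31.275; gene B P. falciparum-infected 26.080; REF uninfected 16.840; REF P. falciparum-infected 17.015
ΔCt(uninfected) = 31.275 − 16.840 = 14.435
ΔCt(P. falciparum-infected) = 26.080 − 17.015 = 9.065
ΔΔCt = 9.065 − 14.435 = -5.370
Fold change = 2^(−(-5.370)) = 2^5.370 = 41.3553

41.355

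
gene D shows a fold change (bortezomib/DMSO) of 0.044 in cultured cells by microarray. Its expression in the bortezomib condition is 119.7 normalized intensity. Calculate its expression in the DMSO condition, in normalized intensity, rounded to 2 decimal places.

2720.45

DMSO expression = 119.7 / 0.044 = 2720.45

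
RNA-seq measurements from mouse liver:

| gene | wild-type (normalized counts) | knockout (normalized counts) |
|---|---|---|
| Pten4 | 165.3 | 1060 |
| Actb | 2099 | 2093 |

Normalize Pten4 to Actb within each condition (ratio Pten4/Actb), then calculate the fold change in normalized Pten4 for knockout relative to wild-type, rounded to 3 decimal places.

6.431

Pten4/Actb (wild-type) = 165.3 / 2099 = 0.078752
Pten4/Actb (knockout) = 1060 / 2093 = 0.50645
Fold change = 0.50645 / 0.078752 = 6.4310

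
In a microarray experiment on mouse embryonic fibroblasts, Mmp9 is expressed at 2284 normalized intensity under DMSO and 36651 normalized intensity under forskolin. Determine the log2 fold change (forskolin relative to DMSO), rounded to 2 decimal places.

Fold change = 36651 / 2284 = 16.0468
log2(16.0468) = 4.004

4.00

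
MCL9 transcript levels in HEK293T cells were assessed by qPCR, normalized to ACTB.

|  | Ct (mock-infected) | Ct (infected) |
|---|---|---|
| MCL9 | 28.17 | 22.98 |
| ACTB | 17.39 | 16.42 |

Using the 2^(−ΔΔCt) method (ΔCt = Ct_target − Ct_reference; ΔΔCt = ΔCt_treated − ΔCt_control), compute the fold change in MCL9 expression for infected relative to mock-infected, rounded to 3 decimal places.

18.636

ΔCt(mock-infected) = 28.170 − 17.390 = 10.780
ΔCt(infected) = 22.980 − 16.420 = 6.560
ΔΔCt = 6.560 − 10.780 = -4.220
Fold change = 2^(−(-4.220)) = 2^4.220 = 18.6357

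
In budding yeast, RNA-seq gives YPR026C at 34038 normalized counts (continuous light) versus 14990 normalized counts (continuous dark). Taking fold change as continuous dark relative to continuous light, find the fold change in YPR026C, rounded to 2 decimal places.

0.44

Fold change = 14990 / 34038 = 0.440
YPR026C is downregulated.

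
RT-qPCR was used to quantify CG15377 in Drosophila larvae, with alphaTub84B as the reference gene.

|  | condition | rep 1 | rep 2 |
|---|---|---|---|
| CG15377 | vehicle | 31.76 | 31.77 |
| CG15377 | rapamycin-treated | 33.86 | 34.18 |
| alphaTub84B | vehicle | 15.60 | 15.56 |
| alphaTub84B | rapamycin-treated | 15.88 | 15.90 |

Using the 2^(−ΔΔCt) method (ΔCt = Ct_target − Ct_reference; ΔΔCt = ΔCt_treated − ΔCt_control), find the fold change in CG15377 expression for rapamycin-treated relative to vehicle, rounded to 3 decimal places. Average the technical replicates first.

0.260

Mean Ct: CG15377 vehicle 31.765; CG15377 rapamycin-treated 34.020; alphaTub84B vehicle 15.580; alphaTub84B rapamycin-treated 15.890
ΔCt(vehicle) = 31.765 − 15.580 = 16.185
ΔCt(rapamycin-treated) = 34.020 − 15.890 = 18.130
ΔΔCt = 18.130 − 16.185 = 1.945
Fold change = 2^(−1.945) = 0.2597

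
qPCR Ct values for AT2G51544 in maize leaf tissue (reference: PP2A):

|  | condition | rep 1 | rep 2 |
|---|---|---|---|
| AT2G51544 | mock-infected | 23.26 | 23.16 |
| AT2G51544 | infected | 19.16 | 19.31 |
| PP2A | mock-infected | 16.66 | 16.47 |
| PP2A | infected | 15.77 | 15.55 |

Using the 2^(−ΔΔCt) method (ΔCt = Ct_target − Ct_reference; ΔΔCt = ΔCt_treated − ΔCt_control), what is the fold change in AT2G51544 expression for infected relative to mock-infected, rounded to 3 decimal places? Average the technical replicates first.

8.398

Mean Ct: AT2G51544 mock-infected 23.210; AT2G51544 infected 19.235; PP2A mock-infected 16.565; PP2A infected 15.660
ΔCt(mock-infected) = 23.210 − 16.565 = 6.645
ΔCt(infected) = 19.235 − 15.660 = 3.575
ΔΔCt = 3.575 − 6.645 = -3.070
Fold change = 2^(−(-3.070)) = 2^3.070 = 8.3977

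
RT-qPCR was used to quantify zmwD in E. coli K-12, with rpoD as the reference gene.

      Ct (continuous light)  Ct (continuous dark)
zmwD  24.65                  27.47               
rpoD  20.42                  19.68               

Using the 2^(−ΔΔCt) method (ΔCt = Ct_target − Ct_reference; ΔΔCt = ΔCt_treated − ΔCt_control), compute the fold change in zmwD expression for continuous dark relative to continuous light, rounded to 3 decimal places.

0.085

ΔCt(continuous light) = 24.650 − 20.420 = 4.230
ΔCt(continuous dark) = 27.470 − 19.680 = 7.790
ΔΔCt = 7.790 − 4.230 = 3.560
Fold change = 2^(−3.560) = 0.0848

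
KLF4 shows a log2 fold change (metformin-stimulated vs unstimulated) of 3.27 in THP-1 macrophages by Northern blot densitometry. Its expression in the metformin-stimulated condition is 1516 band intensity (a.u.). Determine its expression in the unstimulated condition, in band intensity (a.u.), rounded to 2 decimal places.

Fold change = 2^(3.27) = 9.6465
unstimulated expression = 1516 / 9.6465 = 157.16

157.16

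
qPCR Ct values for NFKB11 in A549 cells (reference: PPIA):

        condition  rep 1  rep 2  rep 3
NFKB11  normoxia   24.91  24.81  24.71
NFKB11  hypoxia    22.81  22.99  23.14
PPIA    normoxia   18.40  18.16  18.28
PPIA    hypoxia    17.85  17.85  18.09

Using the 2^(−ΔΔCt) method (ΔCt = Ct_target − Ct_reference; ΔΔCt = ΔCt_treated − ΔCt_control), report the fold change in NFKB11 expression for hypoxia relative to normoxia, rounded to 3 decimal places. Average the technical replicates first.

2.789

Mean Ct: NFKB11 normoxia 24.810; NFKB11 hypoxia 22.980; PPIA normoxia 18.280; PPIA hypoxia 17.930
ΔCt(normoxia) = 24.810 − 18.280 = 6.530
ΔCt(hypoxia) = 22.980 − 17.930 = 5.050
ΔΔCt = 5.050 − 6.530 = -1.480
Fold change = 2^(−(-1.480)) = 2^1.480 = 2.7895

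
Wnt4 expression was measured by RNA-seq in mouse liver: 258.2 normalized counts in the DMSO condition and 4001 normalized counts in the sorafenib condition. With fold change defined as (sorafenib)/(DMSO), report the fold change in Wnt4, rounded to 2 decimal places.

15.50

Fold change = 4001 / 258.2 = 15.496
Wnt4 is upregulated.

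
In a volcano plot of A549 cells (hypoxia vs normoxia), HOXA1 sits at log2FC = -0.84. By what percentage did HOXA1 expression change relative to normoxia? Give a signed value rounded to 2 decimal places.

Fold change = 2^(-0.84) = 0.5586
Percent change = (FC − 1) × 100% = (0.5586 − 1) × 100 = -44.14%

-44.14%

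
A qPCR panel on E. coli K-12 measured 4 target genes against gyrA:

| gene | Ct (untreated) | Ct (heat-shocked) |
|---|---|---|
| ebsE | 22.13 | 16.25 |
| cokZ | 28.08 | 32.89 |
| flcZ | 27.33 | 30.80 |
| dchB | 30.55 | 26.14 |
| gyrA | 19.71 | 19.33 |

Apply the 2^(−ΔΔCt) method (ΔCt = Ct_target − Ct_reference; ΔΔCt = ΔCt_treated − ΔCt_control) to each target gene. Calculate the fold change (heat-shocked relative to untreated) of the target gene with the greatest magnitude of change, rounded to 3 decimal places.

45.255

ebsE: ΔΔCt = (16.25−19.33) − (22.13−19.71) = -3.08 − 2.42 = -5.50; fold change = 2^5.50 = 45.255
cokZ: ΔΔCt = (32.89−19.33) − (28.08−19.71) = 13.56 − 8.37 = 5.19; fold change = 2^-5.19 = 0.027
flcZ: ΔΔCt = (30.80−19.33) − (27.33−19.71) = 11.47 − 7.62 = 3.85; fold change = 2^-3.85 = 0.069
dchB: ΔΔCt = (26.14−19.33) − (30.55−19.71) = 6.81 − 10.84 = -4.03; fold change = 2^4.03 = 16.336
ebsE has the largest |ΔΔCt| = 5.50.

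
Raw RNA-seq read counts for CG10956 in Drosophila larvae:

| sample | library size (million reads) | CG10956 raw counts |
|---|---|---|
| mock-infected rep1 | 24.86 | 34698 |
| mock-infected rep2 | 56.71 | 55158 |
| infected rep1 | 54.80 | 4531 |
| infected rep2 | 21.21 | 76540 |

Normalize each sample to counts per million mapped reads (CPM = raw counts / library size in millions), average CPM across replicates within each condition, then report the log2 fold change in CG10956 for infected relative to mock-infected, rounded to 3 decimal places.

CPM(mock-infected rep1) = 34698 / 24.86 = 1395.7361
CPM(mock-infected rep2) = 55158 / 56.71 = 972.6327
CPM(infected rep1) = 4531 / 54.80 = 82.6825
CPM(infected rep2) = 76540 / 21.21 = 3608.6752
mean CPM(mock-infected) = 1184.1844; mean CPM(infected) = 1845.6788
Fold change = 1845.6788 / 1184.1844 = 1.55861
log2(1.55861) = 0.6403

0.640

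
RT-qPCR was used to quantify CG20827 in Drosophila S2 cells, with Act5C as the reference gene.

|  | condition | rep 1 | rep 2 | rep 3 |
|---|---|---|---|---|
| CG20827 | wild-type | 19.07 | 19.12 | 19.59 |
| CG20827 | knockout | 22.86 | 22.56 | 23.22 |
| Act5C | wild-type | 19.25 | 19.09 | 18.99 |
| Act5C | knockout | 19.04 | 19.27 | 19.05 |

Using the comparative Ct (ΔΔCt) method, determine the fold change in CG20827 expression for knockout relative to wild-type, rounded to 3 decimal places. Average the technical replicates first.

Mean Ct: CG20827 wild-type 19.260; CG20827 knockout 22.880; Act5C wild-type 19.110; Act5C knockout 19.120
ΔCt(wild-type) = 19.260 − 19.110 = 0.150
ΔCt(knockout) = 22.880 − 19.120 = 3.760
ΔΔCt = 3.760 − 0.150 = 3.610
Fold change = 2^(−3.610) = 0.0819

0.082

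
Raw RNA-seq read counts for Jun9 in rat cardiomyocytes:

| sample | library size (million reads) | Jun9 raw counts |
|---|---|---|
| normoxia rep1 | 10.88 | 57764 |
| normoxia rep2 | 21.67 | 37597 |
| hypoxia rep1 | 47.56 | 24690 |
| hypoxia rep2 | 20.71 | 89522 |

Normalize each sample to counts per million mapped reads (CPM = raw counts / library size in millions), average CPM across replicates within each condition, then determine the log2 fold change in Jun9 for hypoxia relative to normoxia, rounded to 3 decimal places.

CPM(normoxia rep1) = 57764 / 10.88 = 5309.1912
CPM(normoxia rep2) = 37597 / 21.67 = 1734.9792
CPM(hypoxia rep1) = 24690 / 47.56 = 519.1337
CPM(hypoxia rep2) = 89522 / 20.71 = 4322.6461
mean CPM(normoxia) = 3522.0852; mean CPM(hypoxia) = 2420.8899
Fold change = 2420.8899 / 3522.0852 = 0.68735
log2(0.68735) = -0.5409

-0.541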